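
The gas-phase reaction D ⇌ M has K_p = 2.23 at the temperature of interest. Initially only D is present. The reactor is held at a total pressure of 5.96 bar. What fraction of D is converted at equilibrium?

Take 1 mol D as basis and let X be its fractional conversion, so ξ = X.
Mole table: n_D = 1 − X; n_M = X.
Total moles n_T = 1 (Δν = 0, constant).
Mole fractions y_i = n_i/n_T; K_p = p_M / (p_D) with p_i = y_i·P.
Equating to 2.23 and solving on 0 < X < 1: X = 0.690.

X = 0.690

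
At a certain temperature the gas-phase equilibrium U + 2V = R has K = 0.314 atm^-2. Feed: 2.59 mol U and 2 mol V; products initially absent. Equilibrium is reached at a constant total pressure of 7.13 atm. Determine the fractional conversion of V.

X = 0.753

Basis: 2 mol V initially; let X = conversion of V. Extent ξ = X.
Species balance: n_U = 2.59 − X; n_V = 2 − 2X; n_R = X.
n_T = Σnᵢ = 4.59 − 2X.
y_i = n_i/n_T, p_i = y_i·P. K = p_R / (p_U p_V^2).
This yields a degree-3 equation in X; solving on (0,1), X = 0.753.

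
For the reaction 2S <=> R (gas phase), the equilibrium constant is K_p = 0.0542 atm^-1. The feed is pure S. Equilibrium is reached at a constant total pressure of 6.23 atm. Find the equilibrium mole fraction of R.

y_R = 0.210

Let X = conversion of S (basis 1 mol S); extent of reaction ξ = 0.5X.
Moles: n_S = 1 − X; n_R = 0.5X.
n_T = Σnᵢ = 1 − 0.5X.
Mole fractions y_i = n_i/n_T; K_p = p_R / (p_S^2) with p_i = y_i·P.
Equating to 0.0542 atm^-1 and solving on 0 < X < 1: X = 0.348.
Then n_R = 0.174, n_T = 0.826, so y_R = 0.210.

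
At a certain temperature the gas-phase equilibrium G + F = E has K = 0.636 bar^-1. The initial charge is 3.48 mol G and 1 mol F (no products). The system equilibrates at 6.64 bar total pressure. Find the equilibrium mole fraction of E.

y_E = 0.203

Take 1 mol F as basis and let X be its fractional conversion, so ξ = X.
Species balance: n_G = 3.48 − X; n_F = 1 − X; n_E = X.
Total moles n_T = 4.48 − X.
y_i = n_i/n_T, p_i = y_i·P. K = p_E / (p_G p_F).
Equating to 0.636 bar^-1 and solving on 0 < X < 1: X = 0.755.
Then n_E = 0.755, n_T = 3.72, so y_E = 0.203.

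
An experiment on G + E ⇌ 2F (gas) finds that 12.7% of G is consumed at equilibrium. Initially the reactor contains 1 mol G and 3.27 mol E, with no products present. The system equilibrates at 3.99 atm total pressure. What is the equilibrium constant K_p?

K_p = 0.0235

Let X = conversion of G (basis 1 mol G); extent of reaction ξ = X.
Species balance: n_G = 1 − X; n_E = 3.27 − X; n_F = 2X.
Total moles n_T = 4.27 (Δν = 0, constant).
At X = 0.127: n_G = 0.873, n_E = 3.14, n_F = 0.254, n_T = 4.27.
p_i = (n_i/n_T)·P. K_p = p_F^2 / (p_G p_E) = 0.0235.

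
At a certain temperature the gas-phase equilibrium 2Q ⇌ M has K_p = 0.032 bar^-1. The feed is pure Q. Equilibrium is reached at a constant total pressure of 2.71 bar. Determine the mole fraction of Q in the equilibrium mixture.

y_Q = 0.926

Let X = conversion of Q (basis 1 mol Q); extent of reaction ξ = 0.5X.
At extent ξ: n_Q = 1 − X; n_M = 0.5X.
n_T = Σnᵢ = 1 − 0.5X.
With p_i = (n_i/n_T)P, K_p = p_M / (p_Q^2).
Equating to 0.032 bar^-1 and solving on 0 < X < 1: X = 0.138.
Then n_Q = 0.862, n_T = 0.931, so y_Q = 0.926.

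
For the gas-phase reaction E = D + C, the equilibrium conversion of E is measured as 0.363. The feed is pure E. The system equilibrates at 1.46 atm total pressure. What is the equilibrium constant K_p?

Let X = conversion of E (basis 1 mol E); extent of reaction ξ = X.
Mole table: n_E = 1 − X; n_D = X; n_C = X.
Summing: n_T = 1 + X.
At X = 0.363: n_E = 0.637, n_D = 0.363, n_C = 0.363, n_T = 1.36.
p_i = (n_i/n_T)·P. K_p = p_D p_C / (p_E) = 0.222 atm.

K_p = 0.222 atm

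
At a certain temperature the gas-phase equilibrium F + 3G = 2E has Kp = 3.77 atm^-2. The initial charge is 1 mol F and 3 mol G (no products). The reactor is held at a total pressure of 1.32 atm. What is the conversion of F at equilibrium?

Take 1 mol F as basis and let X be its fractional conversion, so ξ = X.
Moles: n_F = 1 − X; n_G = 3 − 3X; n_E = 2X.
n_T = Σnᵢ = 4 − 2X.
Mole fractions y_i = n_i/n_T; Kp = p_E^2 / (p_F p_G^3) with p_i = y_i·P.
Setting this equal to 3.77 atm^-2 and taking the physical root (0 < X < 1) gives X = 0.519.

X = 0.519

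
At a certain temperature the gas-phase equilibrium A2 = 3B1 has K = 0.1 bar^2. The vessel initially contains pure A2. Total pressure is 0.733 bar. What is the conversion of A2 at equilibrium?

Let X = conversion of A2 (basis 1 mol A2); extent of reaction ξ = X.
Species balance: n_A2 = 1 − X; n_B1 = 3X.
Summing: n_T = 1 + 2X.
y_i = n_i/n_T, p_i = y_i·P. K = p_B1^3 / (p_A2).
Setting this equal to 0.1 bar^2 and taking the physical root (0 < X < 1) gives X = 0.224.

X = 0.224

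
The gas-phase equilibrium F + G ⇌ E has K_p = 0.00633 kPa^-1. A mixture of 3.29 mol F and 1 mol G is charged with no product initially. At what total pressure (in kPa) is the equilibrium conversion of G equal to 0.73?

Basis: 1 mol G initially; let X = conversion of G. Extent ξ = X.
Mole table: n_F = 3.29 − X; n_G = 1 − X; n_E = X.
Summing: n_T = 4.29 − X.
K_p = p_E / (p_F p_G) with p_i = (n_i/n_T)·P.
At X = 0.73: the mole-fraction product g(X) = Π y_i^ν_i = 3.76. Since K_p = g(X)·P^{-1}, P = (g/K_p)^(1/1) = (3.76/0.00633)^(1/1) = 594 kPa.

P = 594 kPa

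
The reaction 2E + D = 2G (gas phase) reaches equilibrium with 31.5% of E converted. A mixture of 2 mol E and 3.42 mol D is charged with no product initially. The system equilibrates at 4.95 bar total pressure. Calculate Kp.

Let X = conversion of E (basis 2 mol E); extent of reaction ξ = X.
Species balance: n_E = 2 − 2X; n_D = 3.42 − X; n_G = 2X.
Summing: n_T = 5.42 − X.
At X = 0.315: n_E = 1.37, n_D = 3.1, n_G = 0.63, n_T = 5.11.
p_i = (n_i/n_T)·P. Kp = p_G^2 / (p_E^2 p_D) = 0.0702 bar^-1.

Kp = 0.0702 bar^-1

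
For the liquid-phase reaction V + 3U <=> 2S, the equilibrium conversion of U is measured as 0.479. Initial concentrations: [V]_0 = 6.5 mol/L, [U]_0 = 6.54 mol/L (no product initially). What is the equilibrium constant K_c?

K_c = 0.0202 (mol/L)^-2

Let X = conversion of U.
Concentrations: [V] = 6.5 − 2.18X; [U] = 6.54 − 6.54X; [S] = 4.36X.
At X = 0.479: [V] = 5.46, [U] = 3.41, [S] = 2.09.
K_c = [S]^2 / ([V] [U]^3) = 0.0202 (mol/L)^-2.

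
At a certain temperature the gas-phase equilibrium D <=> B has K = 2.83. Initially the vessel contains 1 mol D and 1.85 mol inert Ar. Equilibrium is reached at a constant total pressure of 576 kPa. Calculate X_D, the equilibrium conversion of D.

Let X = conversion of D (basis 1 mol D); extent of reaction ξ = X.
Species balance: n_D = 1 − X; n_B = X; n_I = 1.85 (inert).
n_T stays at 2.85 (no change in mole number).
Mole fractions y_i = n_i/n_T; K = p_B / (p_D) with p_i = y_i·P.
Substituting and setting equal to 2.83 gives a polynomial in X; the root in (0,1) is X = 0.739.

X = 0.739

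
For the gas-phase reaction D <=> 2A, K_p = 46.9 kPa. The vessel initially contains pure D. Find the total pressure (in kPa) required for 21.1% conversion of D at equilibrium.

P = 252 kPa

Basis: 1 mol D initially; let X = conversion of D. Extent ξ = X.
At extent ξ: n_D = 1 − X; n_A = 2X.
Total moles n_T = 1 + X.
K_p = p_A^2 / (p_D) with p_i = (n_i/n_T)·P.
At X = 0.211: the mole-fraction product g(X) = Π y_i^ν_i = 0.1864. Since K_p = g(X)·P^{1}, P = (K_p/g)^(1/1) = (46.9/0.1864)^(1/1) = 252 kPa.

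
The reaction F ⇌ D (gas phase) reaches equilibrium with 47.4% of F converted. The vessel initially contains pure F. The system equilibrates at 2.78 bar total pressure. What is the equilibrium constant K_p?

K_p = 0.901

Let X = conversion of F (basis 1 mol F); extent of reaction ξ = X.
Species balance: n_F = 1 − X; n_D = X.
n_T stays at 1 (no change in mole number).
At X = 0.474: n_F = 0.526, n_D = 0.474, n_T = 1.
p_i = (n_i/n_T)·P. K_p = p_D / (p_F) = 0.901.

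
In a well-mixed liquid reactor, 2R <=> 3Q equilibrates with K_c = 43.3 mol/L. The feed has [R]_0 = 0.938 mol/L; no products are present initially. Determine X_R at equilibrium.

Let X = conversion of R; extent ξ = 0.938X/2 mol/L.
Concentrations: [R] = 0.938 − 0.938X; [Q] = 1.41X.
K_c = [Q]^3 / ([R]^2).
Solving K_c = 43.3 for X ∈ (0,1): X = 0.805.

X = 0.805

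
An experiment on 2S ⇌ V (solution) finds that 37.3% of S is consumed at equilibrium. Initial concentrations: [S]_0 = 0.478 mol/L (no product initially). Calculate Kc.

Let X = conversion of S.
Concentrations: [S] = 0.478 − 0.478X; [V] = 0.239X.
At X = 0.373: [S] = 0.3, [V] = 0.0891.
Kc = [V] / ([S]^2) = 0.992 L/mol.

Kc = 0.992 L/mol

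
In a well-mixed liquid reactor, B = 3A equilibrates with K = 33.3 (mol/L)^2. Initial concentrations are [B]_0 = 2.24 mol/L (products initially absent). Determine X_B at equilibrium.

Let X = conversion of B; extent ξ = 2.24·X mol/L.
Concentrations: [B] = 2.24 − 2.24X; [A] = 6.72X.
K = [A]^3 / ([B]).
This equals 33.3 at X = 0.498 (the root in 0 < X < 1).

X = 0.498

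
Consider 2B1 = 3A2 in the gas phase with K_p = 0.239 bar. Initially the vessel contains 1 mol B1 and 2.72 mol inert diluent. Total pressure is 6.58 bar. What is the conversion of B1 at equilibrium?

Take 1 mol B1 as basis and let X be its fractional conversion, so ξ = 0.5X.
Mole table: n_B1 = 1 − X; n_A2 = 1.5X; n_I = 2.72 (inert).
n_T = Σnᵢ = 3.72 + 0.5X.
Mole fractions y_i = n_i/n_T; K_p = p_A2^3 / (p_B1^2) with p_i = y_i·P.
This yields a degree-3 equation in X; solving on (0,1), X = 0.279.

X = 0.279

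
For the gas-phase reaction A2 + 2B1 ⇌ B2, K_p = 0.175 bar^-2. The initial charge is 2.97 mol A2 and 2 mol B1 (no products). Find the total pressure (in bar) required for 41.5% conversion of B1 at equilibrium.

Basis: 2 mol B1 initially; let X = conversion of B1. Extent ξ = X.
Mole table: n_A2 = 2.97 − X; n_B1 = 2 − 2X; n_B2 = X.
n_T = Σnᵢ = 4.97 − 2X.
K_p = p_B2 / (p_A2 p_B1^2) with p_i = (n_i/n_T)·P.
At X = 0.415: the mole-fraction product g(X) = Π y_i^ν_i = 2.034. Since K_p = g(X)·P^{-2}, P = (g/K_p)^(1/2) = (2.034/0.175)^(1/2) = 3.41 bar.

P = 3.41 bar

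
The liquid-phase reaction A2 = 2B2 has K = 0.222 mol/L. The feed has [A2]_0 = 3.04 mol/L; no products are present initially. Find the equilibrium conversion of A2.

Let X = conversion of A2; extent ξ = 3.04·X mol/L.
Concentrations: [A2] = 3.04 − 3.04X; [B2] = 6.08X.
K = [B2]^2 / ([A2]).
Setting equal to 0.222 and solving for X on (0,1) gives X = 0.126.

X = 0.126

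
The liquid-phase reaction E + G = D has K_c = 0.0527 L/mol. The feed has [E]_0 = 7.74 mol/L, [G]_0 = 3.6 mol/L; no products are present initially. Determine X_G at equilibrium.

X = 0.264

Let X = conversion of G; extent ξ = 3.6·X mol/L.
Concentrations: [E] = 7.74 − 3.6X; [G] = 3.6 − 3.6X; [D] = 3.6X.
K_c = [D] / ([E] [G]).
Setting equal to 0.0527 and solving for X on (0,1) gives X = 0.264.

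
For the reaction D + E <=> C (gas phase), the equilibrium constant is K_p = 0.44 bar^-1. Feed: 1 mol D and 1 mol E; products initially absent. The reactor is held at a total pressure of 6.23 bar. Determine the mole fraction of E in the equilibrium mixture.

Let X = conversion of D (basis 1 mol D); extent of reaction ξ = X.
Moles: n_D = 1 − X; n_E = 1 − X; n_C = X.
Summing: n_T = 2 − X.
Mole fractions y_i = n_i/n_T; K_p = p_C / (p_D p_E) with p_i = y_i·P.
This yields a degree-2 equation in X; solving on (0,1), X = 0.483.
Then n_E = 0.517, n_T = 1.52, so y_E = 0.341.

y_E = 0.341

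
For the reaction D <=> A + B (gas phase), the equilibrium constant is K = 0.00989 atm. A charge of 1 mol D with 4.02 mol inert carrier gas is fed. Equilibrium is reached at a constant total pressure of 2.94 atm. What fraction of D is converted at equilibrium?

X = 0.123

Let X = conversion of D (basis 1 mol D); extent of reaction ξ = X.
Species balance: n_D = 1 − X; n_A = X; n_B = X; n_I = 4.02 (inert).
Total moles n_T = 5.02 + X.
With p_i = (n_i/n_T)P, K = p_A p_B / (p_D).
This yields a degree-2 equation in X; solving on (0,1), X = 0.123.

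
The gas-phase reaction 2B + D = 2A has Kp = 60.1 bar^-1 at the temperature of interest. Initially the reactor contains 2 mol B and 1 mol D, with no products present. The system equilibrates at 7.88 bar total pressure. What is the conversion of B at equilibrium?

X = 0.851

Take 2 mol B as basis and let X be its fractional conversion, so ξ = X.
Mole table: n_B = 2 − 2X; n_D = 1 − X; n_A = 2X.
n_T = Σnᵢ = 3 − X.
y_i = n_i/n_T, p_i = y_i·P. Kp = p_A^2 / (p_B^2 p_D).
Equating to 60.1 bar^-1 and solving on 0 < X < 1: X = 0.851.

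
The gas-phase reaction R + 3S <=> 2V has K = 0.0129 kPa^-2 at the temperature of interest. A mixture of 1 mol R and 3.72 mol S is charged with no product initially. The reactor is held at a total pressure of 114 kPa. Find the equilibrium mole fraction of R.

y_R = 0.042

Let X = conversion of R (basis 1 mol R); extent of reaction ξ = X.
At extent ξ: n_R = 1 − X; n_S = 3.72 − 3X; n_V = 2X.
n_T = Σnᵢ = 4.72 − 2X.
With p_i = (n_i/n_T)P, K = p_V^2 / (p_R p_S^3).
Setting this equal to 0.0129 kPa^-2 and taking the physical root (0 < X < 1) gives X = 0.876.
Then n_R = 0.124, n_T = 2.97, so y_R = 0.042.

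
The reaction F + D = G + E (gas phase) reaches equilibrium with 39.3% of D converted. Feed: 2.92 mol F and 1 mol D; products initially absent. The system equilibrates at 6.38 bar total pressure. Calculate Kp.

Kp = 0.101

Take 1 mol D as basis and let X be its fractional conversion, so ξ = X.
Moles: n_F = 2.92 − X; n_D = 1 − X; n_G = X; n_E = X.
Total moles n_T = 3.92 (Δν = 0, constant).
At X = 0.393: n_F = 2.53, n_D = 0.607, n_G = 0.393, n_E = 0.393, n_T = 3.92.
p_i = (n_i/n_T)·P. Kp = p_G p_E / (p_F p_D) = 0.101.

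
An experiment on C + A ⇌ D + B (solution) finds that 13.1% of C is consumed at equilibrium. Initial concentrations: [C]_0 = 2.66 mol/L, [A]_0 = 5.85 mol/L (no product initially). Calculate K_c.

Let X = conversion of C.
Concentrations: [C] = 2.66 − 2.66X; [A] = 5.85 − 2.66X; [D] = 2.66X; [B] = 2.66X.
At X = 0.131: [C] = 2.31, [A] = 5.5, [D] = 0.348, [B] = 0.348.
K_c = [D] [B] / ([C] [A]) = 0.00955.

K_c = 0.00955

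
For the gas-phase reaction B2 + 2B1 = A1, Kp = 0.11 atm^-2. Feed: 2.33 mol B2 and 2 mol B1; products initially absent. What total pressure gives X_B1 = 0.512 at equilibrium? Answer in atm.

Take 2 mol B1 as basis and let X be its fractional conversion, so ξ = X.
Species balance: n_B2 = 2.33 − X; n_B1 = 2 − 2X; n_A1 = X.
Total moles n_T = 4.33 − 2X.
Kp = p_A1 / (p_B2 p_B1^2) with p_i = (n_i/n_T)·P.
At X = 0.512: the mole-fraction product g(X) = Π y_i^ν_i = 3.231. Since Kp = g(X)·P^{-2}, P = (g/Kp)^(1/2) = (3.231/0.11)^(1/2) = 5.42 atm.

P = 5.42 atm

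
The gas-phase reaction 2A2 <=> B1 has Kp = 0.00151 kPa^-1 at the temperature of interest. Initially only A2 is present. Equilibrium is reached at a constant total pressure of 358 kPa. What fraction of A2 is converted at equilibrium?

Basis: 1 mol A2 initially; let X = conversion of A2. Extent ξ = 0.5X.
Species balance: n_A2 = 1 − X; n_B1 = 0.5X.
n_T = Σnᵢ = 1 − 0.5X.
y_i = n_i/n_T, p_i = y_i·P. Kp = p_B1 / (p_A2^2).
Equating to 0.00151 kPa^-1 and solving on 0 < X < 1: X = 0.438.

X = 0.438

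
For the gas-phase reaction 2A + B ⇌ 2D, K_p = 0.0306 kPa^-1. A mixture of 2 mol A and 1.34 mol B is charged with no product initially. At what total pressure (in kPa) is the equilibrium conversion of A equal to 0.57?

P = 207 kPa

Basis: 2 mol A initially; let X = conversion of A. Extent ξ = X.
Species balance: n_A = 2 − 2X; n_B = 1.34 − X; n_D = 2X.
n_T = Σnᵢ = 3.34 − X.
K_p = p_D^2 / (p_A^2 p_B) with p_i = (n_i/n_T)·P.
At X = 0.57: the mole-fraction product g(X) = Π y_i^ν_i = 6.321. Since K_p = g(X)·P^{-1}, P = (g/K_p)^(1/1) = (6.321/0.0306)^(1/1) = 207 kPa.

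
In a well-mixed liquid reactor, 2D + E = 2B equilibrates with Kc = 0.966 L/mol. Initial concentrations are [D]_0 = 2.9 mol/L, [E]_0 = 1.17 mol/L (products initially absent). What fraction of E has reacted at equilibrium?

X = 0.524

Let X = conversion of E; extent ξ = 1.17·X mol/L.
Concentrations: [D] = 2.9 − 2.34X; [E] = 1.17 − 1.17X; [B] = 2.34X.
Kc = [B]^2 / ([D]^2 [E]).
Equating to 0.966 L/mol: the physical root is X = 0.524.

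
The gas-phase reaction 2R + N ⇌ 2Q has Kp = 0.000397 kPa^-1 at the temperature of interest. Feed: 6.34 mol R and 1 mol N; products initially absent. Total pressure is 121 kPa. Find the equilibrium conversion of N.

Let X = conversion of N (basis 1 mol N); extent of reaction ξ = X.
Moles: n_R = 6.34 − 2X; n_N = 1 − X; n_Q = 2X.
Total moles n_T = 7.34 − X.
y_i = n_i/n_T, p_i = y_i·P. Kp = p_Q^2 / (p_R^2 p_N).
Equating to 0.000397 kPa^-1 and solving on 0 < X < 1: X = 0.215.

X = 0.215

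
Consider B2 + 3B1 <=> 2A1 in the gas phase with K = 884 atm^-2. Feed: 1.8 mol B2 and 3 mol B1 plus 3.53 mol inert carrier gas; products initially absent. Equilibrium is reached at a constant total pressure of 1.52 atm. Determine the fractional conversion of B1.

X = 0.864

Basis: 3 mol B1 initially; let X = conversion of B1. Extent ξ = X.
At extent ξ: n_B2 = 1.8 − X; n_B1 = 3 − 3X; n_A1 = 2X; n_I = 3.53 (inert).
Summing: n_T = 8.33 − 2X.
Mole fractions y_i = n_i/n_T; K = p_A1^2 / (p_B2 p_B1^3) with p_i = y_i·P.
Equating to 884 atm^-2 and solving on 0 < X < 1: X = 0.864.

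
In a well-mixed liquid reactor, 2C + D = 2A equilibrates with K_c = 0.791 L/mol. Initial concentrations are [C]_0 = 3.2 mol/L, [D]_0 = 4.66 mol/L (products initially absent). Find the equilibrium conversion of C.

Let X = conversion of C; extent ξ = 3.2X/2 mol/L.
Concentrations: [C] = 3.2 − 3.2X; [D] = 4.66 − 1.6X; [A] = 3.2X.
K_c = [A]^2 / ([C]^2 [D]).
Equating to 0.791 L/mol: the physical root is X = 0.630.

X = 0.630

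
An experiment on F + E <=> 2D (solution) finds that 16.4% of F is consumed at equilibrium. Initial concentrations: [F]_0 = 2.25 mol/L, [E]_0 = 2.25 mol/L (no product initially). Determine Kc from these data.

Let X = conversion of F.
Concentrations: [F] = 2.25 − 2.25X; [E] = 2.25 − 2.25X; [D] = 4.5X.
At X = 0.164: [F] = 1.88, [E] = 1.88, [D] = 0.738.
Kc = [D]^2 / ([F] [E]) = 0.154.

Kc = 0.154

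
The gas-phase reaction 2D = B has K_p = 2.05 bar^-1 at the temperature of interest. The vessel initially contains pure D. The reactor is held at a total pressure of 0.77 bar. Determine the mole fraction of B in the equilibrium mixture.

y_B = 0.460

Basis: 1 mol D initially; let X = conversion of D. Extent ξ = 0.5X.
Moles: n_D = 1 − X; n_B = 0.5X.
Summing: n_T = 1 − 0.5X.
y_i = n_i/n_T, p_i = y_i·P. K_p = p_B / (p_D^2).
Equating to 2.05 bar^-1 and solving on 0 < X < 1: X = 0.630.
Then n_B = 0.315, n_T = 0.685, so y_B = 0.460.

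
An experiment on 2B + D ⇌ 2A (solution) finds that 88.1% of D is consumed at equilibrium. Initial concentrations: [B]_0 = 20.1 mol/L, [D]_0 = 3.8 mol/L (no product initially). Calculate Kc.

Let X = conversion of D.
Concentrations: [B] = 20.1 − 7.6X; [D] = 3.8 − 3.8X; [A] = 7.6X.
At X = 0.881: [B] = 13.4, [D] = 0.452, [A] = 6.7.
Kc = [A]^2 / ([B]^2 [D]) = 0.552 L/mol.

Kc = 0.552 L/mol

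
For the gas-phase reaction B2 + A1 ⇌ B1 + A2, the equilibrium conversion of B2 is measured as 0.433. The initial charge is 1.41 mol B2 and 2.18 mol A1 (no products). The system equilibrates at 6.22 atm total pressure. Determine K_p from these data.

K_p = 0.297

Let X = conversion of B2 (basis 1.41 mol B2); extent of reaction ξ = 1.41X.
At extent ξ: n_B2 = 1.41 − 1.41X; n_A1 = 2.18 − 1.41X; n_B1 = 1.41X; n_A2 = 1.41X.
Since Δν = 0, n_T = 3.59 throughout.
At X = 0.433: n_B2 = 0.799, n_A1 = 1.57, n_B1 = 0.611, n_A2 = 0.611, n_T = 3.59.
p_i = (n_i/n_T)·P. K_p = p_B1 p_A2 / (p_B2 p_A1) = 0.297.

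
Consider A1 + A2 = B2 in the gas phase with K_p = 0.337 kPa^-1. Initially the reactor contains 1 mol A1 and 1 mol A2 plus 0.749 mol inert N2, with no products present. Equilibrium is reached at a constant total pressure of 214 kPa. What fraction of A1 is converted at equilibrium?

Take 1 mol A1 as basis and let X be its fractional conversion, so ξ = X.
Mole table: n_A1 = 1 − X; n_A2 = 1 − X; n_B2 = X; n_I = 0.749 (inert).
Total moles n_T = 2.75 − X.
y_i = n_i/n_T, p_i = y_i·P. K_p = p_B2 / (p_A1 p_A2).
Substituting and setting equal to 0.337 kPa^-1 gives a polynomial in X; the root in (0,1) is X = 0.850.

X = 0.850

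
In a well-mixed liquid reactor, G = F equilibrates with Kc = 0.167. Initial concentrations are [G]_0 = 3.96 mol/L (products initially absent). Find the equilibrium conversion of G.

X = 0.143

Let X = conversion of G; extent ξ = 3.96·X mol/L.
Concentrations: [G] = 3.96 − 3.96X; [F] = 3.96X.
Kc = [F] / ([G]).
Equating to 0.167: the physical root is X = 0.143.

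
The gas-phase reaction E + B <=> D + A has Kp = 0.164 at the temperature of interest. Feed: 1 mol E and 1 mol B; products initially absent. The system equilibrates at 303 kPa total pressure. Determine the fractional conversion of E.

Basis: 1 mol E initially; let X = conversion of E. Extent ξ = X.
Moles: n_E = 1 − X; n_B = 1 − X; n_D = X; n_A = X.
Total moles n_T = 2 (Δν = 0, constant).
y_i = n_i/n_T, p_i = y_i·P. Kp = p_D p_A / (p_E p_B).
Equating to 0.164 and solving on 0 < X < 1: X = 0.288.

X = 0.288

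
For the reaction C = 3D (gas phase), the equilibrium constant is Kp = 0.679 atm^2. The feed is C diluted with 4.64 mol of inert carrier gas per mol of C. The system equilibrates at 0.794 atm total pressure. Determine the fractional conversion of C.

Basis: 1 mol C initially; let X = conversion of C. Extent ξ = X.
Species balance: n_C = 1 − X; n_D = 3X; n_I = 4.64 (inert).
n_T = Σnᵢ = 5.64 + 2X.
Mole fractions y_i = n_i/n_T; Kp = p_D^3 / (p_C) with p_i = y_i·P.
Substituting and setting equal to 0.679 atm^2 gives a polynomial in X; the root in (0,1) is X = 0.775.

X = 0.775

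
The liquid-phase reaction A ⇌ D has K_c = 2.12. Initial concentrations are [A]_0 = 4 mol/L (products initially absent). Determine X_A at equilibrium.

Let X = conversion of A; extent ξ = 4·X mol/L.
Concentrations: [A] = 4 − 4X; [D] = 4X.
K_c = [D] / ([A]).
Setting equal to 2.12 and solving for X on (0,1) gives X = 0.679.

X = 0.679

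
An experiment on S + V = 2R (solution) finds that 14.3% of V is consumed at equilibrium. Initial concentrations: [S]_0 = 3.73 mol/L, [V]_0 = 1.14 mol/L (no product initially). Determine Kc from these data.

Let X = conversion of V.
Concentrations: [S] = 3.73 − 1.14X; [V] = 1.14 − 1.14X; [R] = 2.28X.
At X = 0.143: [S] = 3.57, [V] = 0.977, [R] = 0.326.
Kc = [R]^2 / ([S] [V]) = 0.0305.

Kc = 0.0305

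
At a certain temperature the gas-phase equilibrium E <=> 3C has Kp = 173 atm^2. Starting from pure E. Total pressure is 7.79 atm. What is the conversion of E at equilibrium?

Take 1 mol E as basis and let X be its fractional conversion, so ξ = X.
Moles: n_E = 1 − X; n_C = 3X.
n_T = Σnᵢ = 1 + 2X.
Mole fractions y_i = n_i/n_T; Kp = p_C^3 / (p_E) with p_i = y_i·P.
This yields a degree-3 equation in X; solving on (0,1), X = 0.590.

X = 0.590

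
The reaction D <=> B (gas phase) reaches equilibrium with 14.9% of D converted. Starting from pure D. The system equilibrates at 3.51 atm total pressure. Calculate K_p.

Let X = conversion of D (basis 1 mol D); extent of reaction ξ = X.
Moles: n_D = 1 − X; n_B = X.
Total moles n_T = 1 (Δν = 0, constant).
At X = 0.149: n_D = 0.851, n_B = 0.149, n_T = 1.
p_i = (n_i/n_T)·P. K_p = p_B / (p_D) = 0.175.

K_p = 0.175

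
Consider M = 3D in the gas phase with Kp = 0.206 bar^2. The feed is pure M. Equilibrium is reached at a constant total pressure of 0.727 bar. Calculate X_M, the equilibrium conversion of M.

Take 1 mol M as basis and let X be its fractional conversion, so ξ = X.
Mole table: n_M = 1 − X; n_D = 3X.
Total moles n_T = 1 + 2X.
With p_i = (n_i/n_T)P, Kp = p_D^3 / (p_M).
Setting this equal to 0.206 bar^2 and taking the physical root (0 < X < 1) gives X = 0.295.

X = 0.295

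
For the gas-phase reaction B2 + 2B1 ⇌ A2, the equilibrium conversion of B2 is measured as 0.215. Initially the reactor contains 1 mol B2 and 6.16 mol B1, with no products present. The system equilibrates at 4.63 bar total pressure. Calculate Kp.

Kp = 0.0176 bar^-2

Take 1 mol B2 as basis and let X be its fractional conversion, so ξ = X.
Species balance: n_B2 = 1 − X; n_B1 = 6.16 − 2X; n_A2 = X.
Total moles n_T = 7.16 − 2X.
At X = 0.215: n_B2 = 0.785, n_B1 = 5.73, n_A2 = 0.215, n_T = 6.73.
p_i = (n_i/n_T)·P. Kp = p_A2 / (p_B2 p_B1^2) = 0.0176 bar^-2.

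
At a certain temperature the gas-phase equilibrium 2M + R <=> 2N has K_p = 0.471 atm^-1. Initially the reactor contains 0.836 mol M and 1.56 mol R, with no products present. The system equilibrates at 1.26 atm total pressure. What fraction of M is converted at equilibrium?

Basis: 0.836 mol M initially; let X = conversion of M. Extent ξ = 0.418X.
Mole table: n_M = 0.836 − 0.836X; n_R = 1.56 − 0.418X; n_N = 0.836X.
Total moles n_T = 2.4 − 0.418X.
Mole fractions y_i = n_i/n_T; K_p = p_N^2 / (p_M^2 p_R) with p_i = y_i·P.
Equating to 0.471 atm^-1 and solving on 0 < X < 1: X = 0.379.

X = 0.379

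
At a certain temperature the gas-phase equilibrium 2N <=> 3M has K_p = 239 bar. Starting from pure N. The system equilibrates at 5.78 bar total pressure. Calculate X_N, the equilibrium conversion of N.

Take 1 mol N as basis and let X be its fractional conversion, so ξ = 0.5X.
Species balance: n_N = 1 − X; n_M = 1.5X.
Summing: n_T = 1 + 0.5X.
With p_i = (n_i/n_T)P, K_p = p_M^3 / (p_N^2).
Equating to 239 bar and solving on 0 < X < 1: X = 0.821.

X = 0.821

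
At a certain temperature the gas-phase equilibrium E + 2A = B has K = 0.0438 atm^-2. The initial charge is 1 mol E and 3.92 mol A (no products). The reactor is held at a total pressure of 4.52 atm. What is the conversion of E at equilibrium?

X = 0.343

Take 1 mol E as basis and let X be its fractional conversion, so ξ = X.
Moles: n_E = 1 − X; n_A = 3.92 − 2X; n_B = X.
Summing: n_T = 4.92 − 2X.
Mole fractions y_i = n_i/n_T; K = p_B / (p_E p_A^2) with p_i = y_i·P.
This yields a degree-3 equation in X; solving on (0,1), X = 0.343.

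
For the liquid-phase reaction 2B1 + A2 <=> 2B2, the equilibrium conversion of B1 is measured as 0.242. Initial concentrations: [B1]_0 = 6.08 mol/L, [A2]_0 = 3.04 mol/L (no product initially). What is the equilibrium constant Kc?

Let X = conversion of B1.
Concentrations: [B1] = 6.08 − 6.08X; [A2] = 3.04 − 3.04X; [B2] = 6.08X.
At X = 0.242: [B1] = 4.61, [A2] = 2.3, [B2] = 1.47.
Kc = [B2]^2 / ([B1]^2 [A2]) = 0.0442 L/mol.

Kc = 0.0442 L/mol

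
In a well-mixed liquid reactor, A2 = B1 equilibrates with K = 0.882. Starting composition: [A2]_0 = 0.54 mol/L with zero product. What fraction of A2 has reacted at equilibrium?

X = 0.469

Let X = conversion of A2; extent ξ = 0.54·X mol/L.
Concentrations: [A2] = 0.54 − 0.54X; [B1] = 0.54X.
K = [B1] / ([A2]).
Solving K = 0.882 for X ∈ (0,1): X = 0.469.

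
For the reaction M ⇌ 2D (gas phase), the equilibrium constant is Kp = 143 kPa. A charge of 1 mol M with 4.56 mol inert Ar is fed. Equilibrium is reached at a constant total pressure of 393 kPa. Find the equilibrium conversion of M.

Take 1 mol M as basis and let X be its fractional conversion, so ξ = X.
Moles: n_M = 1 − X; n_D = 2X; n_I = 4.56 (inert).
Total moles n_T = 5.56 + X.
With p_i = (n_i/n_T)P, Kp = p_D^2 / (p_M).
Equating to 143 kPa and solving on 0 < X < 1: X = 0.517.

X = 0.517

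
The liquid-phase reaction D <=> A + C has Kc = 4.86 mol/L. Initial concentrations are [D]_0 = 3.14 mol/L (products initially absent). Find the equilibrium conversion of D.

X = 0.691

Let X = conversion of D; extent ξ = 3.14·X mol/L.
Concentrations: [D] = 3.14 − 3.14X; [A] = 3.14X; [C] = 3.14X.
Kc = [A] [C] / ([D]).
Equating to 4.86 mol/L: the physical root is X = 0.691.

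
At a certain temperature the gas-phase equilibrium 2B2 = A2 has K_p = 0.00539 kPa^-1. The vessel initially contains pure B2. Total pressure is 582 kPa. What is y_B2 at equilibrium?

Let X = conversion of B2 (basis 1 mol B2); extent of reaction ξ = 0.5X.
Mole table: n_B2 = 1 − X; n_A2 = 0.5X.
Summing: n_T = 1 − 0.5X.
Mole fractions y_i = n_i/n_T; K_p = p_A2 / (p_B2^2) with p_i = y_i·P.
This yields a degree-2 equation in X; solving on (0,1), X = 0.728.
Then n_B2 = 0.272, n_T = 0.636, so y_B2 = 0.427.

y_B2 = 0.427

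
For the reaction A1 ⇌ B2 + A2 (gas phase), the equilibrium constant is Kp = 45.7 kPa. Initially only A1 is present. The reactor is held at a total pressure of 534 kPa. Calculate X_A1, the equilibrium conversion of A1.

X = 0.281

Take 1 mol A1 as basis and let X be its fractional conversion, so ξ = X.
At extent ξ: n_A1 = 1 − X; n_B2 = X; n_A2 = X.
n_T = Σnᵢ = 1 + X.
With p_i = (n_i/n_T)P, Kp = p_B2 p_A2 / (p_A1).
This yields a degree-2 equation in X; solving on (0,1), X = 0.281.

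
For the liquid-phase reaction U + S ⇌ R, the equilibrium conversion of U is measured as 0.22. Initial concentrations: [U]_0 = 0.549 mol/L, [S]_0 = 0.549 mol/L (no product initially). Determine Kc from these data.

Let X = conversion of U.
Concentrations: [U] = 0.549 − 0.549X; [S] = 0.549 − 0.549X; [R] = 0.549X.
At X = 0.22: [U] = 0.428, [S] = 0.428, [R] = 0.121.
Kc = [R] / ([U] [S]) = 0.659 L/mol.

Kc = 0.659 L/mol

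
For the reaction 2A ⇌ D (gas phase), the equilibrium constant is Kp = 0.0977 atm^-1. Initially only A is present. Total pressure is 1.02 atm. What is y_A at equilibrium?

Take 1 mol A as basis and let X be its fractional conversion, so ξ = 0.5X.
Species balance: n_A = 1 − X; n_D = 0.5X.
Summing: n_T = 1 − 0.5X.
With p_i = (n_i/n_T)P, Kp = p_D / (p_A^2).
Equating to 0.0977 atm^-1 and solving on 0 < X < 1: X = 0.154.
Then n_A = 0.846, n_T = 0.923, so y_A = 0.916.

y_A = 0.916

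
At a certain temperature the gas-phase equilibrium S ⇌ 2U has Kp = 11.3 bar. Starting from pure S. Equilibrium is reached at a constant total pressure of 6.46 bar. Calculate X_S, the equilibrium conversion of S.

X = 0.552

Take 1 mol S as basis and let X be its fractional conversion, so ξ = X.
Mole table: n_S = 1 − X; n_U = 2X.
Summing: n_T = 1 + X.
y_i = n_i/n_T, p_i = y_i·P. Kp = p_U^2 / (p_S).
Substituting and setting equal to 11.3 bar gives a polynomial in X; the root in (0,1) is X = 0.552.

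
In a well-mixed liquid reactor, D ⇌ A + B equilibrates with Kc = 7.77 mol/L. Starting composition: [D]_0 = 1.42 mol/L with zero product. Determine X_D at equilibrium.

Let X = conversion of D; extent ξ = 1.42·X mol/L.
Concentrations: [D] = 1.42 − 1.42X; [A] = 1.42X; [B] = 1.42X.
Kc = [A] [B] / ([D]).
Solving Kc = 7.77 for X ∈ (0,1): X = 0.864.

X = 0.864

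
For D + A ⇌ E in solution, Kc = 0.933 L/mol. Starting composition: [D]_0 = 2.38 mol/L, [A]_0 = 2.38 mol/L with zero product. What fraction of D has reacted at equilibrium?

Let X = conversion of D; extent ξ = 2.38·X mol/L.
Concentrations: [D] = 2.38 − 2.38X; [A] = 2.38 − 2.38X; [E] = 2.38X.
Kc = [E] / ([D] [A]).
This equals 0.933 at X = 0.517 (the root in 0 < X < 1).

X = 0.517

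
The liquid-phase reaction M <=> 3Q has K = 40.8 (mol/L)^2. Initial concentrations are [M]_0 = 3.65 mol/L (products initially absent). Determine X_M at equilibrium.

Let X = conversion of M; extent ξ = 3.65·X mol/L.
Concentrations: [M] = 3.65 − 3.65X; [Q] = 10.9X.
K = [Q]^3 / ([M]).
Setting equal to 40.8 and solving for X on (0,1) gives X = 0.407.

X = 0.407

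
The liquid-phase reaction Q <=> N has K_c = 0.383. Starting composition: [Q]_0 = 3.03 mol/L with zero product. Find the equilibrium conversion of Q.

X = 0.277

Let X = conversion of Q; extent ξ = 3.03·X mol/L.
Concentrations: [Q] = 3.03 − 3.03X; [N] = 3.03X.
K_c = [N] / ([Q]).
Equating to 0.383: the physical root is X = 0.277.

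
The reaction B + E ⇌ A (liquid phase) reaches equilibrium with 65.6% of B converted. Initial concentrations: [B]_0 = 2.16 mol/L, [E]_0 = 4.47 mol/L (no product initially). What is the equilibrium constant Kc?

Kc = 0.625 L/mol

Let X = conversion of B.
Concentrations: [B] = 2.16 − 2.16X; [E] = 4.47 − 2.16X; [A] = 2.16X.
At X = 0.656: [B] = 0.743, [E] = 3.05, [A] = 1.42.
Kc = [A] / ([B] [E]) = 0.625 L/mol.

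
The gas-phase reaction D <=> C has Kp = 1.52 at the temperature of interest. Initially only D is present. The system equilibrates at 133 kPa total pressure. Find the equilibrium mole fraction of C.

y_C = 0.603

Basis: 1 mol D initially; let X = conversion of D. Extent ξ = X.
Mole table: n_D = 1 − X; n_C = X.
n_T stays at 1 (no change in mole number).
Mole fractions y_i = n_i/n_T; Kp = p_C / (p_D) with p_i = y_i·P.
Equating to 1.52 and solving on 0 < X < 1: X = 0.603.
Then n_C = 0.603, n_T = 1, so y_C = 0.603.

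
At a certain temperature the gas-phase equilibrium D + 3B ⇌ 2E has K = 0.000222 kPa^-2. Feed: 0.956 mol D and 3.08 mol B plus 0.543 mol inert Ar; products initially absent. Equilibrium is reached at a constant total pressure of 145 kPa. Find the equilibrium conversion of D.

X = 0.482

Take 0.956 mol D as basis and let X be its fractional conversion, so ξ = 0.956X.
Moles: n_D = 0.956 − 0.956X; n_B = 3.08 − 2.87X; n_E = 1.91X; n_I = 0.543 (inert).
Total moles n_T = 4.58 − 1.91X.
With p_i = (n_i/n_T)P, K = p_E^2 / (p_D p_B^3).
Substituting and setting equal to 0.000222 kPa^-2 gives a polynomial in X; the root in (0,1) is X = 0.482.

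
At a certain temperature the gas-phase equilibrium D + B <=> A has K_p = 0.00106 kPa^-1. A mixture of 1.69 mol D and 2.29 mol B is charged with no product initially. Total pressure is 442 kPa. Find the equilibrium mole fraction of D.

Take 1.69 mol D as basis and let X be its fractional conversion, so ξ = 1.69X.
Mole table: n_D = 1.69 − 1.69X; n_B = 2.29 − 1.69X; n_A = 1.69X.
Summing: n_T = 3.98 − 1.69X.
Mole fractions y_i = n_i/n_T; K_p = p_A / (p_D p_B) with p_i = y_i·P.
Equating to 0.00106 kPa^-1 and solving on 0 < X < 1: X = 0.201.
Then n_D = 1.35, n_T = 3.64, so y_D = 0.371.

y_D = 0.371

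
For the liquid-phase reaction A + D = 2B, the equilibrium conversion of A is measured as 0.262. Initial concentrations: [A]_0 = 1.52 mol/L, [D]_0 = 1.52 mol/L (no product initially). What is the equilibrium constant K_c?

K_c = 0.504

Let X = conversion of A.
Concentrations: [A] = 1.52 − 1.52X; [D] = 1.52 − 1.52X; [B] = 3.04X.
At X = 0.262: [A] = 1.12, [D] = 1.12, [B] = 0.796.
K_c = [B]^2 / ([A] [D]) = 0.504.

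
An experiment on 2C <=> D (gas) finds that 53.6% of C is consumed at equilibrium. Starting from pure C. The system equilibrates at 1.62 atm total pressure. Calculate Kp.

Basis: 1 mol C initially; let X = conversion of C. Extent ξ = 0.5X.
Species balance: n_C = 1 − X; n_D = 0.5X.
Summing: n_T = 1 − 0.5X.
At X = 0.536: n_C = 0.464, n_D = 0.268, n_T = 0.732.
p_i = (n_i/n_T)·P. Kp = p_D / (p_C^2) = 0.562 atm^-1.

Kp = 0.562 atm^-1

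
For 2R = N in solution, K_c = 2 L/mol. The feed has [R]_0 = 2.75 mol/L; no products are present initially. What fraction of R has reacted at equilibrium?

Let X = conversion of R; extent ξ = 2.75X/2 mol/L.
Concentrations: [R] = 2.75 − 2.75X; [N] = 1.38X.
K_c = [N] / ([R]^2).
Solving K_c = 2 for X ∈ (0,1): X = 0.741.

X = 0.741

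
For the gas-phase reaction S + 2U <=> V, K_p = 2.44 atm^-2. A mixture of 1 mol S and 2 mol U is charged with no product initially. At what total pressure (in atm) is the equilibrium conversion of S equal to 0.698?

Let X = conversion of S (basis 1 mol S); extent of reaction ξ = X.
Species balance: n_S = 1 − X; n_U = 2 − 2X; n_V = X.
n_T = Σnᵢ = 3 − 2X.
K_p = p_V / (p_S p_U^2) with p_i = (n_i/n_T)·P.
At X = 0.698: the mole-fraction product g(X) = Π y_i^ν_i = 16.3. Since K_p = g(X)·P^{-2}, P = (g/K_p)^(1/2) = (16.3/2.44)^(1/2) = 2.58 atm.

P = 2.58 atm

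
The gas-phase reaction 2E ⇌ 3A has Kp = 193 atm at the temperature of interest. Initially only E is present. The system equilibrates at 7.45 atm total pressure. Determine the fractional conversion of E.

X = 0.787

Let X = conversion of E (basis 1 mol E); extent of reaction ξ = 0.5X.
Mole table: n_E = 1 − X; n_A = 1.5X.
n_T = Σnᵢ = 1 + 0.5X.
Mole fractions y_i = n_i/n_T; Kp = p_A^3 / (p_E^2) with p_i = y_i·P.
This yields a degree-3 equation in X; solving on (0,1), X = 0.787.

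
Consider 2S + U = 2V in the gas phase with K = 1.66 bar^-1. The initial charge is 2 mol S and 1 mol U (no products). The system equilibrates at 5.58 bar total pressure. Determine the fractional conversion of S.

Take 2 mol S as basis and let X be its fractional conversion, so ξ = X.
Mole table: n_S = 2 − 2X; n_U = 1 − X; n_V = 2X.
n_T = Σnᵢ = 3 − X.
With p_i = (n_i/n_T)P, K = p_V^2 / (p_S^2 p_U).
This yields a degree-3 equation in X; solving on (0,1), X = 0.563.

X = 0.563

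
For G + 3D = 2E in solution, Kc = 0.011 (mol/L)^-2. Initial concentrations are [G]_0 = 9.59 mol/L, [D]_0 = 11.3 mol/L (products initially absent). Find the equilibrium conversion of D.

Let X = conversion of D; extent ξ = 11.3X/3 mol/L.
Concentrations: [G] = 9.59 − 3.77X; [D] = 11.3 − 11.3X; [E] = 7.53X.
Kc = [E]^2 / ([G] [D]^3).
Solving Kc = 0.011 for X ∈ (0,1): X = 0.507.

X = 0.507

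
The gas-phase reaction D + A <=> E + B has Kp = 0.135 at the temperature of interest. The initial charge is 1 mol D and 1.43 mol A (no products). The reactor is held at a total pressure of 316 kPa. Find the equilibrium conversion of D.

Take 1 mol D as basis and let X be its fractional conversion, so ξ = X.
Species balance: n_D = 1 − X; n_A = 1.43 − X; n_E = X; n_B = X.
n_T stays at 2.43 (no change in mole number).
y_i = n_i/n_T, p_i = y_i·P. Kp = p_E p_B / (p_D p_A).
Substituting and setting equal to 0.135 gives a polynomial in X; the root in (0,1) is X = 0.319.

X = 0.319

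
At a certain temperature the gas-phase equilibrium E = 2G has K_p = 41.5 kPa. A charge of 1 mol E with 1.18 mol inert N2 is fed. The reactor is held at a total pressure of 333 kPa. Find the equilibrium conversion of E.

Take 1 mol E as basis and let X be its fractional conversion, so ξ = X.
Moles: n_E = 1 − X; n_G = 2X; n_I = 1.18 (inert).
Total moles n_T = 2.18 + X.
Mole fractions y_i = n_i/n_T; K_p = p_G^2 / (p_E) with p_i = y_i·P.
Substituting and setting equal to 41.5 kPa gives a polynomial in X; the root in (0,1) is X = 0.239.

X = 0.239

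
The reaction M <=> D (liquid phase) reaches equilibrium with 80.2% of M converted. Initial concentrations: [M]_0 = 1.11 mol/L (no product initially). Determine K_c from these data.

Let X = conversion of M.
Concentrations: [M] = 1.11 − 1.11X; [D] = 1.11X.
At X = 0.802: [M] = 0.22, [D] = 0.89.
K_c = [D] / ([M]) = 4.05.

K_c = 4.05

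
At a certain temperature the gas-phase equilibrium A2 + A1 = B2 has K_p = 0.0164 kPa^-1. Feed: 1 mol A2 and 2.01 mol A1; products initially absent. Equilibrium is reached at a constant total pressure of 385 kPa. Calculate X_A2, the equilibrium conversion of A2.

X = 0.777

Basis: 1 mol A2 initially; let X = conversion of A2. Extent ξ = X.
Moles: n_A2 = 1 − X; n_A1 = 2.01 − X; n_B2 = X.
Summing: n_T = 3.01 − X.
y_i = n_i/n_T, p_i = y_i·P. K_p = p_B2 / (p_A2 p_A1).
This yields a degree-2 equation in X; solving on (0,1), X = 0.777.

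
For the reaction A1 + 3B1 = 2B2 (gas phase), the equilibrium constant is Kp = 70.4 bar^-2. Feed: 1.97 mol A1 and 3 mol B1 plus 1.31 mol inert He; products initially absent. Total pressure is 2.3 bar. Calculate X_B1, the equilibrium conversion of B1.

Let X = conversion of B1 (basis 3 mol B1); extent of reaction ξ = X.
Mole table: n_A1 = 1.97 − X; n_B1 = 3 − 3X; n_B2 = 2X; n_I = 1.31 (inert).
n_T = Σnᵢ = 6.28 − 2X.
y_i = n_i/n_T, p_i = y_i·P. Kp = p_B2^2 / (p_A1 p_B1^3).
Substituting and setting equal to 70.4 bar^-2 gives a polynomial in X; the root in (0,1) is X = 0.828.

X = 0.828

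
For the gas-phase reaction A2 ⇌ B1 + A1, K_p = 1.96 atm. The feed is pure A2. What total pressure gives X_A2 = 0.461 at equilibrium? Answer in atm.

P = 7.26 atm

Take 1 mol A2 as basis and let X be its fractional conversion, so ξ = X.
Moles: n_A2 = 1 − X; n_B1 = X; n_A1 = X.
n_T = Σnᵢ = 1 + X.
K_p = p_B1 p_A1 / (p_A2) with p_i = (n_i/n_T)·P.
At X = 0.461: the mole-fraction product g(X) = Π y_i^ν_i = 0.2699. Since K_p = g(X)·P^{1}, P = (K_p/g)^(1/1) = (1.96/0.2699)^(1/1) = 7.26 atm.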